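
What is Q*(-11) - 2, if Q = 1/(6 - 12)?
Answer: -1/6 ≈ -0.16667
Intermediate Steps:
Q = -1/6 (Q = 1/(-6) = -1/6 ≈ -0.16667)
Q*(-11) - 2 = -1/6*(-11) - 2 = 11/6 - 2 = -1/6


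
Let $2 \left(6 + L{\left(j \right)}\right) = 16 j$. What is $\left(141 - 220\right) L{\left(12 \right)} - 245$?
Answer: $-7355$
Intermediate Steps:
$L{\left(j \right)} = -6 + 8 j$ ($L{\left(j \right)} = -6 + \frac{16 j}{2} = -6 + 8 j$)
$\left(141 - 220\right) L{\left(12 \right)} - 245 = \left(141 - 220\right) \left(-6 + 8 \cdot 12\right) - 245 = \left(141 - 220\right) \left(-6 + 96\right) - 245 = \left(-79\right) 90 - 245 = -7110 - 245 = -7355$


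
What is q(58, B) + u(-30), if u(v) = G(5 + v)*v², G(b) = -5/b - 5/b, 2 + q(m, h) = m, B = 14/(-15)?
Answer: 416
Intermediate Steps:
B = -14/15 (B = 14*(-1/15) = -14/15 ≈ -0.93333)
q(m, h) = -2 + m
G(b) = -10/b
u(v) = -10*v²/(5 + v) (u(v) = (-10/(5 + v))*v² = -10*v²/(5 + v))
q(58, B) + u(-30) = (-2 + 58) - 10*(-30)²/(5 - 30) = 56 - 10*900/(-25) = 56 - 10*900*(-1/25) = 56 + 360 = 416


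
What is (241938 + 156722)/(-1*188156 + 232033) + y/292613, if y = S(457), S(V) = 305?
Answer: 116666481065/12838980601 ≈ 9.0869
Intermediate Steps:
y = 305
(241938 + 156722)/(-1*188156 + 232033) + y/292613 = (241938 + 156722)/(-1*188156 + 232033) + 305/292613 = 398660/(-188156 + 232033) + 305*(1/292613) = 398660/43877 + 305/292613 = 116666481065/12838980601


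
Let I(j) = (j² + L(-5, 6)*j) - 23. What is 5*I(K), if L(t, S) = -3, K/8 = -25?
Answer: 202885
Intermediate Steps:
K = -200 (K = 8*(-25) = -200)
I(j) = -23 + j² - 3*j (I(j) = (j² - 3*j) - 23 = -23 + j² - 3*j)
5*I(K) = 5*(-23 + (-200)² - 3*(-200)) = 5*(-23 + 40000 + 600) = 5*40577 = 202885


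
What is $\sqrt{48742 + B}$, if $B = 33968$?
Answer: $3 \sqrt{9190} \approx 287.59$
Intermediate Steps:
$\sqrt{48742 + B} = \sqrt{48742 + 33968} = \sqrt{82710} = 3 \sqrt{9190}$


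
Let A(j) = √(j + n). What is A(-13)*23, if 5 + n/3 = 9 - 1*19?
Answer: 23*I*√58 ≈ 175.16*I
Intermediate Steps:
n = -45 (n = -15 + 3*(9 - 1*19) = -15 + 3*(9 - 19) = -15 + 3*(-10) = -15 - 30 = -45)
A(j) = √(-45 + j) (A(j) = √(j - 45) = √(-45 + j))
A(-13)*23 = √(-45 - 13)*23 = √(-58)*23 = (I*√58)*23 = 23*I*√58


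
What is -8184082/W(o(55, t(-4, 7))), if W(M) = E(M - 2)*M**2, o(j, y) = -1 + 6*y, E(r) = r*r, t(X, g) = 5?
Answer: -8184082/613089 ≈ -13.349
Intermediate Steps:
E(r) = r**2
W(M) = M**2*(-2 + M)**2 (W(M) = (M - 2)**2*M**2 = (-2 + M)**2*M**2 = M**2*(-2 + M)**2)
-8184082/W(o(55, t(-4, 7))) = -8184082*1/((-1 + 6*5)**2*(-2 + (-1 + 6*5))**2) = -8184082*1/((-1 + 30)**2*(-2 + (-1 + 30))**2) = -8184082*1/(841*(-2 + 29)**2) = -8184082/(841*27**2) = -8184082/(841*729) = -8184082/613089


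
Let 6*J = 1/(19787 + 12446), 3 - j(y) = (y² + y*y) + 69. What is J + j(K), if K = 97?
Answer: -3652127831/193398 ≈ -18884.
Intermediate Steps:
j(y) = -66 - 2*y² (j(y) = 3 - ((y² + y*y) + 69) = 3 - ((y² + y²) + 69) = 3 - (2*y² + 69) = 3 - (69 + 2*y²) = 3 + (-69 - 2*y²) = -66 - 2*y²)
J = 1/193398 (J = 1/(6*(19787 + 12446)) = (⅙)/32233 = (⅙)*(1/32233) = 1/193398 ≈ 5.1707e-6)
J + j(K) = 1/193398 + (-66 - 2*97²) = 1/193398 + (-66 - 2*9409) = 1/193398 + (-66 - 18818) = 1/193398 - 18884 = -3652127831/193398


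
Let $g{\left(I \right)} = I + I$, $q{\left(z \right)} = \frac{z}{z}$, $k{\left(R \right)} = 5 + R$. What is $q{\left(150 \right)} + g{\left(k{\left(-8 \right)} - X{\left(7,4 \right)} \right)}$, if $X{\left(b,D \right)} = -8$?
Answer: $11$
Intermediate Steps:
$q{\left(z \right)} = 1$
$g{\left(I \right)} = 2 I$
$q{\left(150 \right)} + g{\left(k{\left(-8 \right)} - X{\left(7,4 \right)} \right)} = 1 + 2 \left(\left(5 - 8\right) - -8\right) = 1 + 2 \left(-3 + 8\right) = 1 + 2 \cdot 5 = 1 + 10 = 11$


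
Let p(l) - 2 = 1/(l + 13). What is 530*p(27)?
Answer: 4293/4 ≈ 1073.3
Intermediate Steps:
p(l) = 2 + 1/(13 + l) (p(l) = 2 + 1/(l + 13) = 2 + 1/(13 + l))
530*p(27) = 530*((27 + 2*27)/(13 + 27)) = 530*((27 + 54)/40) = 530*((1/40)*81) = 530*(81/40) = 4293/4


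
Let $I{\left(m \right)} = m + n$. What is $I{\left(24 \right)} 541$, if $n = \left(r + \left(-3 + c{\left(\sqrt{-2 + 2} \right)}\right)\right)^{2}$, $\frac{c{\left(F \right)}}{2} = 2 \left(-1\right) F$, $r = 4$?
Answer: $13525$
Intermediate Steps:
$c{\left(F \right)} = - 4 F$ ($c{\left(F \right)} = 2 \cdot 2 \left(-1\right) F = 2 \left(- 2 F\right) = - 4 F$)
$n = 1$ ($n = \left(4 - \left(3 + 4 \sqrt{-2 + 2}\right)\right)^{2} = \left(4 - \left(3 + 4 \sqrt{0}\right)\right)^{2} = \left(4 - 3\right)^{2} = 1^{2} = 1$)
$I{\left(m \right)} = 1 + m$ ($I{\left(m \right)} = m + 1 = 1 + m$)
$I{\left(24 \right)} 541 = \left(1 + 24\right) 541 = 25 \cdot 541 = 13525$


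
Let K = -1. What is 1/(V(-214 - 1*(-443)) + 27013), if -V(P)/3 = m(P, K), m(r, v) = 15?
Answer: 1/26968 ≈ 3.7081e-5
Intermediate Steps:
V(P) = -45 (V(P) = -3*15 = -45)
1/(V(-214 - 1*(-443)) + 27013) = 1/(-45 + 27013) = 1/26968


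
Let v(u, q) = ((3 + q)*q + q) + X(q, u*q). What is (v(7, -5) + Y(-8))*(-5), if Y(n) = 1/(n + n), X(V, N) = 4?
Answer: -715/16 ≈ -44.688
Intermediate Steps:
v(u, q) = 4 + q + q*(3 + q) (v(u, q) = ((3 + q)*q + q) + 4 = (q*(3 + q) + q) + 4 = (q + q*(3 + q)) + 4 = 4 + q + q*(3 + q))
Y(n) = 1/(2*n)
(v(7, -5) + Y(-8))*(-5) = ((4 + (-5)**2 + 4*(-5)) + (1/2)/(-8))*(-5) = ((4 + 25 - 20) + (1/2)*(-1/8))*(-5) = (9 - 1/16)*(-5) = (143/16)*(-5) = -715/16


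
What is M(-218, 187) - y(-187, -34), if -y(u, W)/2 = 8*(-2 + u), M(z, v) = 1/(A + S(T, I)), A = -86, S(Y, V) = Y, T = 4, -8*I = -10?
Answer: -247969/82 ≈ -3024.0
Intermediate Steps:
I = 5/4 (I = -1/8*(-10) = 5/4 ≈ 1.2500)
M(z, v) = -1/82 (M(z, v) = 1/(-86 + 4) = 1/(-82) = -1/82)
y(u, W) = 32 - 16*u (y(u, W) = -16*(-2 + u) = -2*(-16 + 8*u) = 32 - 16*u)
M(-218, 187) - y(-187, -34) = -1/82 - (32 - 16*(-187)) = -1/82 - (32 + 2992) = -1/82 - 1*3024 = -1/82 - 3024 = -247969/82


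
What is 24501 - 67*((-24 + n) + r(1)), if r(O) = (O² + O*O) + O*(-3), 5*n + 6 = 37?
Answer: 128803/5 ≈ 25761.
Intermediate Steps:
n = 31/5 (n = -6/5 + (⅕)*37 = -6/5 + 37/5 = 31/5 ≈ 6.2000)
r(O) = -3*O + 2*O² (r(O) = (O² + O²) - 3*O = 2*O² - 3*O = -3*O + 2*O²)
24501 - 67*((-24 + n) + r(1)) = 24501 - 67*((-24 + 31/5) + 1*(-3 + 2*1)) = 24501 - 67*(-89/5 + 1*(-3 + 2)) = 24501 - 67*(-89/5 + 1*(-1)) = 24501 - 67*(-89/5 - 1) = 24501 - 67*(-94)/5 = 24501 - 1*(-6298/5) = 24501 + 6298/5 = 128803/5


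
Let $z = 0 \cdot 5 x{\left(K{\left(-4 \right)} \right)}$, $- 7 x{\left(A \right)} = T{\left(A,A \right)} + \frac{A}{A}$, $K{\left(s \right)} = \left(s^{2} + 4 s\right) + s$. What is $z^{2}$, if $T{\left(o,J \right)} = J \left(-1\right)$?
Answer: $0$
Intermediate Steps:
$K{\left(s \right)} = s^{2} + 5 s$
$T{\left(o,J \right)} = - J$
$x{\left(A \right)} = - \frac{1}{7} + \frac{A}{7}$ ($x{\left(A \right)} = - \frac{- A + \frac{A}{A}}{7} = - \frac{- A + 1}{7} = - \frac{1 - A}{7} = - \frac{1}{7} + \frac{A}{7}$)
$z = 0$ ($z = 0 \cdot 5 \left(- \frac{1}{7} + \frac{\left(-4\right) \left(5 - 4\right)}{7}\right) = 0 \left(- \frac{1}{7} + \frac{\left(-4\right) 1}{7}\right) = 0 \left(- \frac{1}{7} + \frac{1}{7} \left(-4\right)\right) = 0 \left(- \frac{1}{7} - \frac{4}{7}\right) = 0 \left(- \frac{5}{7}\right) = 0$)
$z^{2} = 0^{2} = 0$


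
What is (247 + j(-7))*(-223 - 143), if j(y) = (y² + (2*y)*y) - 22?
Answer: -136152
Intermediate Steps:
j(y) = -22 + 3*y² (j(y) = (y² + 2*y²) - 22 = 3*y² - 22 = -22 + 3*y²)
(247 + j(-7))*(-223 - 143) = (247 + (-22 + 3*(-7)²))*(-223 - 143) = (247 + (-22 + 3*49))*(-366) = (247 + (-22 + 147))*(-366) = (247 + 125)*(-366) = 372*(-366) = -136152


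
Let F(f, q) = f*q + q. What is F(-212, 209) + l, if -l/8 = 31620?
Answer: -297059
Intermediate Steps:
l = -252960 (l = -8*31620 = -252960)
F(f, q) = q + f*q
F(-212, 209) + l = 209*(1 - 212) - 252960 = 209*(-211) - 252960 = -44099 - 252960 = -297059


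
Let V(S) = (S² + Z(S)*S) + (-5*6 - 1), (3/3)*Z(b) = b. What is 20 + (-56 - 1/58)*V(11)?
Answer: -684379/58 ≈ -11800.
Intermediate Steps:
Z(b) = b
V(S) = -31 + 2*S² (V(S) = (S² + S*S) + (-5*6 - 1) = (S² + S²) + (-30 - 1) = 2*S² - 31 = -31 + 2*S²)
20 + (-56 - 1/58)*V(11) = 20 + (-56 - 1/58)*(-31 + 2*11²) = 20 + (-56 - 1*1/58)*(-31 + 2*121) = 20 + (-56 - 1/58)*(-31 + 242) = 20 - 3249/58*211 = 20 - 685539/58 = -684379/58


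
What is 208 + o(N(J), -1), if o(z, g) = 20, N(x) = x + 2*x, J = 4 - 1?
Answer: 228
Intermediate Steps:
J = 3
N(x) = 3*x
208 + o(N(J), -1) = 208 + 20 = 228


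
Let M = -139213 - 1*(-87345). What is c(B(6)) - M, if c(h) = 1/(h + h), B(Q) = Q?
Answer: 622417/12 ≈ 51868.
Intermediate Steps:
M = -51868 (M = -139213 + 87345 = -51868)
c(h) = 1/(2*h)
c(B(6)) - M = (½)/6 - 1*(-51868) = (½)*(⅙) + 51868 = 1/12 + 51868 = 622417/12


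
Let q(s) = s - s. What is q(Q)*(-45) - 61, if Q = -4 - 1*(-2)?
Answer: -61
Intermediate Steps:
Q = -2 (Q = -4 + 2 = -2)
q(s) = 0
q(Q)*(-45) - 61 = 0*(-45) - 61 = 0 - 61 = -61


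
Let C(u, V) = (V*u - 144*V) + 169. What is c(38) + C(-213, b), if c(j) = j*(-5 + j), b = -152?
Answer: 55687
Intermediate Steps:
C(u, V) = 169 - 144*V + V*u (C(u, V) = (-144*V + V*u) + 169 = 169 - 144*V + V*u)
c(38) + C(-213, b) = 38*(-5 + 38) + (169 - 144*(-152) - 152*(-213)) = 38*33 + (169 + 21888 + 32376) = 1254 + 54433 = 55687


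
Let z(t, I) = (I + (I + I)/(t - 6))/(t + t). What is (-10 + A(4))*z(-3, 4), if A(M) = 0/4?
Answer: 140/27 ≈ 5.1852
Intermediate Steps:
A(M) = 0 (A(M) = 0*(¼) = 0)
z(t, I) = (I + 2*I/(-6 + t))/(2*t) (z(t, I) = (I + (2*I)/(-6 + t))/((2*t)) = (I + 2*I/(-6 + t))*(1/(2*t)) = (I + 2*I/(-6 + t))/(2*t))
(-10 + A(4))*z(-3, 4) = (-10 + 0)*((½)*4*(-4 - 3)/(-3*(-6 - 3))) = -5*4*(-1)*(-7)/(3*(-9)) = -5*4*(-1)*(-1)*(-7)/(3*9) = -10*(-14/27) = 140/27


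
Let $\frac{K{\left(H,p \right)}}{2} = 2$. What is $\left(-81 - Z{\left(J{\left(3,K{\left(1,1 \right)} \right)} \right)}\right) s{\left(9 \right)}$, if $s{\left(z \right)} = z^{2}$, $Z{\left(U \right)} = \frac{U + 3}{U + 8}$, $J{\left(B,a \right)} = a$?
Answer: $- \frac{26433}{4} \approx -6608.3$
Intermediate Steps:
$K{\left(H,p \right)} = 4$ ($K{\left(H,p \right)} = 2 \cdot 2 = 4$)
$Z{\left(U \right)} = \frac{3 + U}{8 + U}$
$\left(-81 - Z{\left(J{\left(3,K{\left(1,1 \right)} \right)} \right)}\right) s{\left(9 \right)} = \left(-81 - \frac{3 + 4}{8 + 4}\right) 9^{2} = \left(-81 - \frac{1}{12} \cdot 7\right) 81 = \left(-81 - \frac{7}{12}\right) 81 = \left(- \frac{979}{12}\right) 81 = - \frac{26433}{4}$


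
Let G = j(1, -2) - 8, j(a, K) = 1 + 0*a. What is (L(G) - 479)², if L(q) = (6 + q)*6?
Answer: 235225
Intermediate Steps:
j(a, K) = 1 (j(a, K) = 1 + 0 = 1)
G = -7 (G = 1 - 8 = -7)
L(q) = 36 + 6*q
(L(G) - 479)² = ((36 + 6*(-7)) - 479)² = ((36 - 42) - 479)² = (-6 - 479)² = (-485)² = 235225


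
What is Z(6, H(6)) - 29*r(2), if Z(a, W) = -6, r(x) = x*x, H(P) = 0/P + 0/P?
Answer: -122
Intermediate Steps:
H(P) = 0 (H(P) = 0 + 0 = 0)
r(x) = x**2
Z(6, H(6)) - 29*r(2) = -6 - 29*2**2 = -6 - 29*4 = -6 - 116 = -122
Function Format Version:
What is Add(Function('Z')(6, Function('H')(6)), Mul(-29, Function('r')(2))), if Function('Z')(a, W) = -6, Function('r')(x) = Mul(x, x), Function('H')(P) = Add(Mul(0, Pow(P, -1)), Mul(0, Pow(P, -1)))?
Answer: -122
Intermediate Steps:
Function('H')(P) = 0 (Function('H')(P) = Add(0, 0) = 0)
Function('r')(x) = Pow(x, 2)
Add(Function('Z')(6, Function('H')(6)), Mul(-29, Function('r')(2))) = Add(-6, Mul(-29, Pow(2, 2))) = Add(-6, Mul(-29, 4)) = Add(-6, -116) = -122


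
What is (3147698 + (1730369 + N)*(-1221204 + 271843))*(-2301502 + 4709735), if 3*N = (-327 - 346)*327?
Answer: -3788389939459912722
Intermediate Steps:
N = -73357 (N = ((-327 - 346)*327)/3 = (-673*327)/3 = (⅓)*(-220071) = -73357)
(3147698 + (1730369 + N)*(-1221204 + 271843))*(-2301502 + 4709735) = (3147698 + (1730369 - 73357)*(-1221204 + 271843))*(-2301502 + 4709735) = (3147698 + 1657012*(-949361))*2408233 = (3147698 - 1573102569332)*2408233 = -1573099421634*2408233 = -3788389939459912722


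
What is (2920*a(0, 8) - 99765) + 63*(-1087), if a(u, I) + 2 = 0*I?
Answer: -174086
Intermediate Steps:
a(u, I) = -2 (a(u, I) = -2 + 0*I = -2 + 0 = -2)
(2920*a(0, 8) - 99765) + 63*(-1087) = (2920*(-2) - 99765) + 63*(-1087) = (-5840 - 99765) - 68481 = -105605 - 68481 = -174086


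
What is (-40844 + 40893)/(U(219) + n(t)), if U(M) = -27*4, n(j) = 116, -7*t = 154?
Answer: 49/8 ≈ 6.1250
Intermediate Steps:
t = -22 (t = -⅐*154 = -22)
U(M) = -108
(-40844 + 40893)/(U(219) + n(t)) = (-40844 + 40893)/(-108 + 116) = 49/8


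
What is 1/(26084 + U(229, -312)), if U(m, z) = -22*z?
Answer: 1/32948 ≈ 3.0351e-5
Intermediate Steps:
1/(26084 + U(229, -312)) = 1/(26084 - 22*(-312)) = 1/(26084 + 6864) = 1/32948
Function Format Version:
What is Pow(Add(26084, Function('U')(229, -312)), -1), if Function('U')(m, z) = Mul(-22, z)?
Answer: Rational(1, 32948) ≈ 3.0351e-5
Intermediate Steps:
Pow(Add(26084, Function('U')(229, -312)), -1) = Pow(Add(26084, Mul(-22, -312)), -1) = Pow(Add(26084, 6864), -1) = Pow(32948, -1) = Rational(1, 32948)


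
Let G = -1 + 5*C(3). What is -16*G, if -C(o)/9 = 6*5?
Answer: 21616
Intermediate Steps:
C(o) = -270 (C(o) = -54*5 = -9*30 = -270)
G = -1351 (G = -1 + 5*(-270) = -1 - 1350 = -1351)
-16*G = -16*(-1351) = 21616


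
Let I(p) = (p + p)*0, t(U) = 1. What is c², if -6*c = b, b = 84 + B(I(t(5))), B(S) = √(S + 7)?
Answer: 7063/36 + 14*√7/3 ≈ 208.54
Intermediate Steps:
I(p) = 0 (I(p) = (2*p)*0 = 0)
B(S) = √(7 + S)
b = 84 + √7 (b = 84 + √(7 + 0) = 84 + √7 ≈ 86.646)
c = -14 - √7/6 (c = -(84 + √7)/6 = -14 - √7/6 ≈ -14.441)
c² = (-14 - √7/6)²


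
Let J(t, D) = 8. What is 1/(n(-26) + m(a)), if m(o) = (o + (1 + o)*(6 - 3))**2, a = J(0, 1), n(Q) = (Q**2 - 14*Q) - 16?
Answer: 1/2249 ≈ 0.00044464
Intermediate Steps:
n(Q) = -16 + Q**2 - 14*Q
a = 8
m(o) = (3 + 4*o)**2 (m(o) = (o + (1 + o)*3)**2 = (o + (3 + 3*o))**2 = (3 + 4*o)**2)
1/(n(-26) + m(a)) = 1/((-16 + (-26)**2 - 14*(-26)) + (3 + 4*8)**2) = 1/((-16 + 676 + 364) + (3 + 32)**2) = 1/(1024 + 35**2) = 1/(1024 + 1225) = 1/2249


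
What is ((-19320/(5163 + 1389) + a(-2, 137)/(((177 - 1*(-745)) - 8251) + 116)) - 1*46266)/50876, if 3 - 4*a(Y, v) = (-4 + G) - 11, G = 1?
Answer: -52063117291/57247099728 ≈ -0.90945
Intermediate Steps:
a(Y, v) = 17/4 (a(Y, v) = ¾ - ((-4 + 1) - 11)/4 = ¾ - (-3 - 11)/4 = ¾ - ¼*(-14) = ¾ + 7/2 = 17/4)
((-19320/(5163 + 1389) + a(-2, 137)/(((177 - 1*(-745)) - 8251) + 116)) - 1*46266)/50876 = ((-19320/(5163 + 1389) + 17/(4*(((177 - 1*(-745)) - 8251) + 116))) - 1*46266)/50876 = ((-19320/6552 + 17/(4*(((177 + 745) - 8251) + 116))) - 46266)*(1/50876) = ((-19320*1/6552 + 17/(4*((922 - 8251) + 116))) - 46266)*(1/50876) = ((-115/39 + 17/(4*(-7329 + 116))) - 46266)*(1/50876) = ((-115/39 + (17/4)/(-7213)) - 46266)*(1/50876) = ((-115/39 + (17/4)*(-1/7213)) - 46266)*(1/50876) = ((-115/39 - 17/28852) - 46266)*(1/50876) = (-3318643/1125228 - 46266)*(1/50876) = -52063117291/1125228*1/50876 = -52063117291/57247099728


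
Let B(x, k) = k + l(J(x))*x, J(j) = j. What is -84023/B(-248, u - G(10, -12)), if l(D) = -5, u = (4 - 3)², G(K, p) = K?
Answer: -84023/1231 ≈ -68.256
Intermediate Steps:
u = 1 (u = 1² = 1)
B(x, k) = k - 5*x
-84023/B(-248, u - G(10, -12)) = -84023/((1 - 1*10) - 5*(-248)) = -84023/((1 - 10) + 1240) = -84023/(-9 + 1240) = -84023/1231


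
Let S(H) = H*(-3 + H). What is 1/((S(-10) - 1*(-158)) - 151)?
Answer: 1/137 ≈ 0.0072993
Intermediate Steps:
1/((S(-10) - 1*(-158)) - 151) = 1/((-10*(-3 - 10) - 1*(-158)) - 151) = 1/((-10*(-13) + 158) - 151) = 1/((130 + 158) - 151) = 1/(288 - 151) = 1/137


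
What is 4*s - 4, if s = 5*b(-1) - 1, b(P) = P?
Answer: -28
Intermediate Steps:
s = -6 (s = 5*(-1) - 1 = -5 - 1 = -6)
4*s - 4 = 4*(-6) - 4 = -24 - 4 = -28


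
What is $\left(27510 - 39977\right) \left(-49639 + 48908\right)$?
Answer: $9113377$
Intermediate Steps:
$\left(27510 - 39977\right) \left(-49639 + 48908\right) = \left(-12467\right) \left(-731\right) = 9113377$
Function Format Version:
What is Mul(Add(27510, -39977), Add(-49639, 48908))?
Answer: 9113377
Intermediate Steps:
Mul(Add(27510, -39977), Add(-49639, 48908)) = Mul(-12467, -731) = 9113377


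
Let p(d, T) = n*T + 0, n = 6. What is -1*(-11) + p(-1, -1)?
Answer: 5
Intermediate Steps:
p(d, T) = 6*T (p(d, T) = 6*T + 0 = 6*T)
-1*(-11) + p(-1, -1) = -1*(-11) + 6*(-1) = 11 - 6 = 5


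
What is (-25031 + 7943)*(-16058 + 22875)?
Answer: -116488896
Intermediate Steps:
(-25031 + 7943)*(-16058 + 22875) = -17088*6817 = -116488896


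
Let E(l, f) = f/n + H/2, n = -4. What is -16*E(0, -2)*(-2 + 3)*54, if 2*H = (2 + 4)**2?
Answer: -8208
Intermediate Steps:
H = 18 (H = (2 + 4)**2/2 = (1/2)*6**2 = (1/2)*36 = 18)
E(l, f) = 9 - f/4 (E(l, f) = f/(-4) + 18/2 = f*(-1/4) + 18*(1/2) = -f/4 + 9 = 9 - f/4)
-16*E(0, -2)*(-2 + 3)*54 = -16*(9 - 1/4*(-2))*(-2 + 3)*54 = -16*(9 + 1/2)*54 = -152*54 = -8208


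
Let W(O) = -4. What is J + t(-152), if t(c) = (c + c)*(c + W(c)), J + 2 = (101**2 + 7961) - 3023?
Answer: 62561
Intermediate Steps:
J = 15137 (J = -2 + ((101**2 + 7961) - 3023) = -2 + ((10201 + 7961) - 3023) = -2 + (18162 - 3023) = -2 + 15139 = 15137)
t(c) = 2*c*(-4 + c) (t(c) = (c + c)*(c - 4) = (2*c)*(-4 + c) = 2*c*(-4 + c))
J + t(-152) = 15137 + 2*(-152)*(-4 - 152) = 15137 + 2*(-152)*(-156) = 15137 + 47424 = 62561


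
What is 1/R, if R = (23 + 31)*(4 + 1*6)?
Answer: 1/540 ≈ 0.0018519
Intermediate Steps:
R = 540 (R = 54*(4 + 6) = 54*10 = 540)
1/R = 1/540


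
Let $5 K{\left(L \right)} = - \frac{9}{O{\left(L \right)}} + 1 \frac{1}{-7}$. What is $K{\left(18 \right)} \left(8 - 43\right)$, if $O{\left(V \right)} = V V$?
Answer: $\frac{43}{36} \approx 1.1944$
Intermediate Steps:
$O{\left(V \right)} = V^{2}$
$K{\left(L \right)} = - \frac{1}{35} - \frac{9}{5 L^{2}}$ ($K{\left(L \right)} = \frac{- \frac{9}{L^{2}} + 1 \frac{1}{-7}}{5} = \frac{- \frac{9}{L^{2}} + 1 \left(- \frac{1}{7}\right)}{5} = \frac{- \frac{9}{L^{2}} - \frac{1}{7}}{5} = \frac{- \frac{1}{7} - \frac{9}{L^{2}}}{5} = - \frac{1}{35} - \frac{9}{5 L^{2}}$)
$K{\left(18 \right)} \left(8 - 43\right) = \frac{-63 - 18^{2}}{35 \cdot 324} \left(8 - 43\right) = \frac{1}{35} \cdot \frac{1}{324} \left(-63 - 324\right) \left(-35\right) = \frac{1}{35} \cdot \frac{1}{324} \left(-387\right) \left(-35\right) = \left(- \frac{43}{1260}\right) \left(-35\right) = \frac{43}{36}$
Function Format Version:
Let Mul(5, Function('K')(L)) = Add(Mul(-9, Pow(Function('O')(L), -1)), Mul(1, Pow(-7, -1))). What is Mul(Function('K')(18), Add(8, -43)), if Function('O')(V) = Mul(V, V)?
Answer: Rational(43, 36) ≈ 1.1944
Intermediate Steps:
Function('O')(V) = Pow(V, 2)
Function('K')(L) = Add(Rational(-1, 35), Mul(Rational(-9, 5), Pow(L, -2))) (Function('K')(L) = Mul(Rational(1, 5), Add(Mul(-9, Pow(Pow(L, 2), -1)), Mul(1, Pow(-7, -1)))) = Mul(Rational(1, 5), Add(Mul(-9, Pow(L, -2)), Mul(1, Rational(-1, 7)))) = Mul(Rational(1, 5), Add(Mul(-9, Pow(L, -2)), Rational(-1, 7))) = Mul(Rational(1, 5), Add(Rational(-1, 7), Mul(-9, Pow(L, -2)))) = Add(Rational(-1, 35), Mul(Rational(-9, 5), Pow(L, -2))))
Mul(Function('K')(18), Add(8, -43)) = Mul(Mul(Rational(1, 35), Pow(18, -2), Add(-63, Mul(-1, Pow(18, 2)))), Add(8, -43)) = Mul(Mul(Rational(1, 35), Rational(1, 324), Add(-63, Mul(-1, 324))), -35) = Mul(Mul(Rational(1, 35), Rational(1, 324), Add(-63, -324)), -35) = Mul(Mul(Rational(1, 35), Rational(1, 324), -387), -35) = Mul(Rational(-43, 1260), -35) = Rational(43, 36)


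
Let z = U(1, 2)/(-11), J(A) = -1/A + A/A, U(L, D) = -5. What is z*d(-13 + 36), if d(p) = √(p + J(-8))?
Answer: 5*√386/44 ≈ 2.2326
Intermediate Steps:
J(A) = 1 - 1/A (J(A) = -1/A + 1 = 1 - 1/A)
z = 5/11 (z = -5/(-11) = -5*(-1/11) = 5/11 ≈ 0.45455)
d(p) = √(9/8 + p) (d(p) = √(p + (-1 - 8)/(-8)) = √(p - ⅛*(-9)) = √(p + 9/8) = √(9/8 + p))
z*d(-13 + 36) = 5*(√(18 + 16*(-13 + 36))/4)/11 = 5*(√(18 + 16*23)/4)/11 = 5*(√(18 + 368)/4)/11 = 5*(√386/4)/11 = 5*√386/44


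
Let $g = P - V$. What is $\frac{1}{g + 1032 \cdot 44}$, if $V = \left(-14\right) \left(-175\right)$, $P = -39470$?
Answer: $\frac{1}{3488} \approx 0.0002867$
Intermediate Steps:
$V = 2450$
$g = -41920$ ($g = -39470 - 2450 = -41920$)
$\frac{1}{g + 1032 \cdot 44} = \frac{1}{-41920 + 1032 \cdot 44} = \frac{1}{-41920 + 45408} = \frac{1}{3488}$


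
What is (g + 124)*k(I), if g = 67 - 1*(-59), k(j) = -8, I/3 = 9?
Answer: -2000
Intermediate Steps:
I = 27 (I = 3*9 = 27)
g = 126 (g = 67 + 59 = 126)
(g + 124)*k(I) = (126 + 124)*(-8) = 250*(-8) = -2000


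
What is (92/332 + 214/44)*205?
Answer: 1924335/1826 ≈ 1053.9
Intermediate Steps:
(92/332 + 214/44)*205 = (92*(1/332) + 214*(1/44))*205 = (23/83 + 107/22)*205 = (9387/1826)*205 = 1924335/1826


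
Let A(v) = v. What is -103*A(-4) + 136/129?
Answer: 53284/129 ≈ 413.05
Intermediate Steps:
-103*A(-4) + 136/129 = -103*(-4) + 136/129 = 412 + 136*(1/129) = 412 + 136/129 = 53284/129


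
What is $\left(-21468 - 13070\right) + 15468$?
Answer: $-19070$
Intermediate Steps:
$\left(-21468 - 13070\right) + 15468 = -34538 + 15468 = -19070$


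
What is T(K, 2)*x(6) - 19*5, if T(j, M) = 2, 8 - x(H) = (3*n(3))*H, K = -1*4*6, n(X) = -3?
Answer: 29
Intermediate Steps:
K = -24 (K = -4*6 = -24)
x(H) = 8 + 9*H (x(H) = 8 - 3*(-3)*H = 8 - (-9)*H = 8 + 9*H)
T(K, 2)*x(6) - 19*5 = 2*(8 + 9*6) - 19*5 = 2*(8 + 54) - 95 = 2*62 - 95 = 124 - 95 = 29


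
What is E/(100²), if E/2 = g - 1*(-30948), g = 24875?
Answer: 55823/5000 ≈ 11.165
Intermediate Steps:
E = 111646 (E = 2*(24875 - 1*(-30948)) = 2*(24875 + 30948) = 2*55823 = 111646)
E/(100²) = 111646/(100²) = 111646/10000 = 111646*(1/10000) = 55823/5000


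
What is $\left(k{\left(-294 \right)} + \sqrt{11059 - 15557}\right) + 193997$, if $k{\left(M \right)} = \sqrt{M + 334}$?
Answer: $193997 + 2 \sqrt{10} + i \sqrt{4498} \approx 1.94 \cdot 10^{5} + 67.067 i$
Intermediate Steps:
$k{\left(M \right)} = \sqrt{334 + M}$
$\left(k{\left(-294 \right)} + \sqrt{11059 - 15557}\right) + 193997 = \left(\sqrt{334 - 294} + \sqrt{11059 - 15557}\right) + 193997 = \left(\sqrt{40} + \sqrt{-4498}\right) + 193997 = \left(2 \sqrt{10} + i \sqrt{4498}\right) + 193997 = 193997 + 2 \sqrt{10} + i \sqrt{4498}$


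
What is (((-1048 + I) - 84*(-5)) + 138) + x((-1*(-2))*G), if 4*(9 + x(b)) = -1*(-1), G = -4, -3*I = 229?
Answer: -6901/12 ≈ -575.08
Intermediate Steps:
I = -229/3 (I = -⅓*229 = -229/3 ≈ -76.333)
x(b) = -35/4 (x(b) = -9 + (-1*(-1))/4 = -9 + (¼)*1 = -9 + ¼ = -35/4)
(((-1048 + I) - 84*(-5)) + 138) + x((-1*(-2))*G) = (((-1048 - 229/3) - 84*(-5)) + 138) - 35/4 = ((-3373/3 + 420) + 138) - 35/4 = (-2113/3 + 138) - 35/4 = -1699/3 - 35/4 = -6901/12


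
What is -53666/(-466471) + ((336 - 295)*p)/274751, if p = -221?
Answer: 10518093435/128163373721 ≈ 0.082068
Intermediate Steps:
-53666/(-466471) + ((336 - 295)*p)/274751 = -53666/(-466471) + ((336 - 295)*(-221))/274751 = -53666*(-1/466471) + (41*(-221))*(1/274751) = 53666/466471 - 9061*1/274751 = 53666/466471 - 9061/274751 = 10518093435/128163373721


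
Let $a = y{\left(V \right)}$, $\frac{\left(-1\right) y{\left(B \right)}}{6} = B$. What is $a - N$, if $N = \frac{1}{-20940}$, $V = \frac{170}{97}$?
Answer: $- \frac{21358703}{2031180} \approx -10.515$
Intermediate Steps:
$V = \frac{170}{97}$ ($V = 170 \cdot \frac{1}{97} = \frac{170}{97} \approx 1.7526$)
$y{\left(B \right)} = - 6 B$
$a = - \frac{1020}{97}$ ($a = \left(-6\right) \frac{170}{97} = - \frac{1020}{97} \approx -10.515$)
$N = - \frac{1}{20940} \approx -4.7755 \cdot 10^{-5}$
$a - N = - \frac{1020}{97} - - \frac{1}{20940} = - \frac{1020}{97} + \frac{1}{20940} = - \frac{21358703}{2031180}$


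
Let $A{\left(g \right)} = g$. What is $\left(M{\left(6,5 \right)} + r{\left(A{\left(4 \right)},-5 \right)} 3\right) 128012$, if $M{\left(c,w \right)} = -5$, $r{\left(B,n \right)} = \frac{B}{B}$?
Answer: $-256024$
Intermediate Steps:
$r{\left(B,n \right)} = 1$
$\left(M{\left(6,5 \right)} + r{\left(A{\left(4 \right)},-5 \right)} 3\right) 128012 = \left(-5 + 1 \cdot 3\right) 128012 = \left(-5 + 3\right) 128012 = \left(-2\right) 128012 = -256024$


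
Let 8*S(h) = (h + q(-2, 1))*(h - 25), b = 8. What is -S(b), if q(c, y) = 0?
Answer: 17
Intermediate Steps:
S(h) = h*(-25 + h)/8 (S(h) = ((h + 0)*(h - 25))/8 = (h*(-25 + h))/8 = h*(-25 + h)/8)
-S(b) = -8*(-25 + 8)/8 = -8*(-17)/8 = -1*(-17) = 17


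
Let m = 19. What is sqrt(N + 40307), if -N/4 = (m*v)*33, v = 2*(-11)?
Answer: sqrt(95483) ≈ 309.00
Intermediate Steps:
v = -22
N = 55176 (N = -4*19*(-22)*33 = -(-1672)*33 = -4*(-13794) = 55176)
sqrt(N + 40307) = sqrt(55176 + 40307) = sqrt(95483)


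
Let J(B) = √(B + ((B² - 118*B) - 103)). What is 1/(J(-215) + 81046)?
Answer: 81046/6568382839 - √71277/6568382839 ≈ 1.2298e-5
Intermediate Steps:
J(B) = √(-103 + B² - 117*B) (J(B) = √(B + (-103 + B² - 118*B)) = √(-103 + B² - 117*B))
1/(J(-215) + 81046) = 1/(√(-103 + (-215)² - 117*(-215)) + 81046) = 1/(√(-103 + 46225 + 25155) + 81046) = 1/(√71277 + 81046) = 1/(81046 + √71277)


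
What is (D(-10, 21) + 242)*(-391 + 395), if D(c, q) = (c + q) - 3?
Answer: 1000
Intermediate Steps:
D(c, q) = -3 + c + q
(D(-10, 21) + 242)*(-391 + 395) = ((-3 - 10 + 21) + 242)*(-391 + 395) = (8 + 242)*4 = 250*4 = 1000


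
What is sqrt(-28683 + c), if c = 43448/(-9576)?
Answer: I*sqrt(4567084606)/399 ≈ 169.37*I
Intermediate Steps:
c = -5431/1197 (c = 43448*(-1/9576) = -5431/1197 ≈ -4.5372)
sqrt(-28683 + c) = sqrt(-28683 - 5431/1197) = sqrt(-34338982/1197) = I*sqrt(4567084606)/399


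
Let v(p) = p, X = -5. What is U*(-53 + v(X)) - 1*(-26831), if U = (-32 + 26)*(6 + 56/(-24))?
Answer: 28107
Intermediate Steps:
U = -22 (U = -6*(6 + 56*(-1/24)) = -6*(6 - 7/3) = -6*11/3 = -22)
U*(-53 + v(X)) - 1*(-26831) = -22*(-53 - 5) - 1*(-26831) = -22*(-58) + 26831 = 1276 + 26831 = 28107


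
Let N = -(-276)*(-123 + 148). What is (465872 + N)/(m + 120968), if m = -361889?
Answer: -472772/240921 ≈ -1.9624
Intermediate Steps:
N = 6900 (N = -(-276)*25 = -2*(-3450) = 6900)
(465872 + N)/(m + 120968) = (465872 + 6900)/(-361889 + 120968) = 472772/(-240921) = 472772*(-1/240921) = -472772/240921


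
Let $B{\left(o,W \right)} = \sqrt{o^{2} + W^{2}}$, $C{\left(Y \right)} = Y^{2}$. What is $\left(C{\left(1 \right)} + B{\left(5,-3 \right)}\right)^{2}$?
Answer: $\left(1 + \sqrt{34}\right)^{2} \approx 46.662$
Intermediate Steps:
$B{\left(o,W \right)} = \sqrt{W^{2} + o^{2}}$
$\left(C{\left(1 \right)} + B{\left(5,-3 \right)}\right)^{2} = \left(1^{2} + \sqrt{\left(-3\right)^{2} + 5^{2}}\right)^{2} = \left(1 + \sqrt{9 + 25}\right)^{2} = \left(1 + \sqrt{34}\right)^{2}$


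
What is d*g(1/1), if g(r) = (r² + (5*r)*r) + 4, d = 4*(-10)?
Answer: -400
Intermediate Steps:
d = -40
g(r) = 4 + 6*r² (g(r) = (r² + 5*r²) + 4 = 6*r² + 4 = 4 + 6*r²)
d*g(1/1) = -40*(4 + 6*(1/1)²) = -40*(4 + 6*1²) = -40*(4 + 6*1) = -40*(4 + 6) = -40*10 = -400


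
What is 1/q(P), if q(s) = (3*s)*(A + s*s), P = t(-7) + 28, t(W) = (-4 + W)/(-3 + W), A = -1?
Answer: 1000/73839213 ≈ 1.3543e-5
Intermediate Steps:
t(W) = (-4 + W)/(-3 + W)
P = 291/10 (P = (-4 - 7)/(-3 - 7) + 28 = -11/(-10) + 28 = -⅒*(-11) + 28 = 11/10 + 28 = 291/10 ≈ 29.100)
q(s) = 3*s*(-1 + s²) (q(s) = (3*s)*(-1 + s*s) = (3*s)*(-1 + s²) = 3*s*(-1 + s²))
1/q(P) = 1/(3*(291/10)*(-1 + (291/10)²)) = 1/(3*(291/10)*(-1 + 84681/100)) = 1/(3*(291/10)*(84581/100)) = 1/(73839213/1000) = 1000/73839213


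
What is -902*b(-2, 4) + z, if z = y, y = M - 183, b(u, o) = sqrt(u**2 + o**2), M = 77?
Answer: -106 - 1804*sqrt(5) ≈ -4139.9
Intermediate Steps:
b(u, o) = sqrt(o**2 + u**2)
y = -106 (y = 77 - 183 = -106)
z = -106
-902*b(-2, 4) + z = -902*sqrt(4**2 + (-2)**2) - 106 = -902*sqrt(16 + 4) - 106 = -1804*sqrt(5) - 106 = -106 - 1804*sqrt(5)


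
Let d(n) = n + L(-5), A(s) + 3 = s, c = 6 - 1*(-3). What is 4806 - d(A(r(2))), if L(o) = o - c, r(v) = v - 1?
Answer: 4822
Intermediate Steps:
c = 9 (c = 6 + 3 = 9)
r(v) = -1 + v
A(s) = -3 + s
L(o) = -9 + o (L(o) = o - 1*9 = o - 9 = -9 + o)
d(n) = -14 + n (d(n) = n + (-9 - 5) = n - 14 = -14 + n)
4806 - d(A(r(2))) = 4806 - (-14 + (-3 + (-1 + 2))) = 4806 - (-14 + (-3 + 1)) = 4806 - (-14 - 2) = 4806 - 1*(-16) = 4806 + 16 = 4822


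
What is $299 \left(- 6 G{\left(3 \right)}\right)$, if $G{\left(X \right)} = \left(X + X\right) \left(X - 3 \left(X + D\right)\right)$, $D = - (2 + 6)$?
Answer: $-193752$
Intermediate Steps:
$D = -8$ ($D = \left(-1\right) 8 = -8$)
$G{\left(X \right)} = 2 X \left(24 - 2 X\right)$ ($G{\left(X \right)} = \left(X + X\right) \left(X - 3 \left(X - 8\right)\right) = 2 X \left(X - 3 \left(-8 + X\right)\right) = 2 X \left(X - \left(-24 + 3 X\right)\right) = 2 X \left(24 - 2 X\right)$)
$299 \left(- 6 G{\left(3 \right)}\right) = 299 \left(- 6 \cdot 4 \cdot 3 \left(12 - 3\right)\right) = 299 \left(- 6 \cdot 4 \cdot 3 \cdot 9\right) = 299 \left(\left(-6\right) 108\right) = 299 \left(-648\right) = -193752$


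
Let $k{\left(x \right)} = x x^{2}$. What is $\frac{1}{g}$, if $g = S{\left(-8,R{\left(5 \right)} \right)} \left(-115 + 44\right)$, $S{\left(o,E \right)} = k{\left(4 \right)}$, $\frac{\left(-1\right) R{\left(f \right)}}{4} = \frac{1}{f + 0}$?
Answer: $- \frac{1}{4544} \approx -0.00022007$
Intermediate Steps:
$R{\left(f \right)} = - \frac{4}{f}$ ($R{\left(f \right)} = - \frac{4}{f + 0} = - \frac{4}{f}$)
$k{\left(x \right)} = x^{3}$
$S{\left(o,E \right)} = 64$ ($S{\left(o,E \right)} = 4^{3} = 64$)
$g = -4544$ ($g = 64 \left(-115 + 44\right) = 64 \left(-71\right) = -4544$)
$\frac{1}{g} = \frac{1}{-4544} = - \frac{1}{4544}$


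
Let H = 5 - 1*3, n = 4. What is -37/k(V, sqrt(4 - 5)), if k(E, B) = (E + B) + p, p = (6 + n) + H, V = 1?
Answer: -481/170 + 37*I/170 ≈ -2.8294 + 0.21765*I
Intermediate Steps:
H = 2 (H = 5 - 3 = 2)
p = 12 (p = (6 + 4) + 2 = 10 + 2 = 12)
k(E, B) = 12 + B + E (k(E, B) = (E + B) + 12 = (B + E) + 12 = 12 + B + E)
-37/k(V, sqrt(4 - 5)) = -37/(12 + sqrt(4 - 5) + 1) = -37/(12 + sqrt(-1) + 1) = -37/(12 + I + 1) = -37*(13 - I)/170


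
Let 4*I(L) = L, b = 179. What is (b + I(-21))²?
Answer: 483025/16 ≈ 30189.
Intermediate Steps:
I(L) = L/4
(b + I(-21))² = (179 + (¼)*(-21))² = (179 - 21/4)² = (695/4)² = 483025/16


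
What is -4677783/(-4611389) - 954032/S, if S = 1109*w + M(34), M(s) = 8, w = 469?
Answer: -1966362076441/2398517149181 ≈ -0.81982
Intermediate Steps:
S = 520129 (S = 1109*469 + 8 = 520121 + 8 = 520129)
-4677783/(-4611389) - 954032/S = -4677783/(-4611389) - 954032/520129 = -4677783*(-1/4611389) - 954032*1/520129 = 4677783/4611389 - 954032/520129 = -1966362076441/2398517149181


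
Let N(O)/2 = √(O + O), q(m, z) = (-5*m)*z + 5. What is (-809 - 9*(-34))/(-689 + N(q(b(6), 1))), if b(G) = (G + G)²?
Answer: 26659/36957 + 1006*I*√1430/480441 ≈ 0.72135 + 0.079182*I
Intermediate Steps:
b(G) = 4*G² (b(G) = (2*G)² = 4*G²)
q(m, z) = 5 - 5*m*z (q(m, z) = -5*m*z + 5 = 5 - 5*m*z)
N(O) = 2*√2*√O (N(O) = 2*√(O + O) = 2*√(2*O) = 2*(√2*√O) = 2*√2*√O)
(-809 - 9*(-34))/(-689 + N(q(b(6), 1))) = (-809 - 9*(-34))/(-689 + 2*√2*√(5 - 5*4*6²*1)) = (-809 + 306)/(-689 + 2*√2*√(5 - 5*4*36*1)) = -503/(-689 + 2*√2*√(5 - 5*144*1)) = -503/(-689 + 2*√2*√(5 - 720)) = -503/(-689 + 2*√2*√(-715)) = -503/(-689 + 2*√2*(I*√715)) = -503/(-689 + 2*I*√1430)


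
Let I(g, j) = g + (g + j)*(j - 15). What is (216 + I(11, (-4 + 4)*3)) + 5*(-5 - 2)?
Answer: 27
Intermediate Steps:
I(g, j) = g + (-15 + j)*(g + j) (I(g, j) = g + (g + j)*(-15 + j) = g + (-15 + j)*(g + j))
(216 + I(11, (-4 + 4)*3)) + 5*(-5 - 2) = (216 + (((-4 + 4)*3)² - 15*(-4 + 4)*3 - 14*11 + 11*((-4 + 4)*3))) + 5*(-5 - 2) = (216 + ((0*3)² - 0*3 - 154 + 11*(0*3))) + 5*(-7) = (216 + (0² - 15*0 - 154 + 11*0)) - 35 = (216 + (0 + 0 - 154 + 0)) - 35 = (216 - 154) - 35 = 62 - 35 = 27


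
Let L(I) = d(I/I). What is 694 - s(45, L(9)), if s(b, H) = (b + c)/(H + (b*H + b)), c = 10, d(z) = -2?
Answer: 32673/47 ≈ 695.17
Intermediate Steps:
L(I) = -2
s(b, H) = (10 + b)/(H + b + H*b) (s(b, H) = (b + 10)/(H + (b*H + b)) = (10 + b)/(H + (H*b + b)) = (10 + b)/(H + (b + H*b)) = (10 + b)/(H + b + H*b))
694 - s(45, L(9)) = 694 - (10 + 45)/(-2 + 45 - 2*45) = 694 - 55/(-2 + 45 - 90) = 694 - 55/(-47) = 694 - (-1)*55/47 = 694 - 1*(-55/47) = 694 + 55/47 = 32673/47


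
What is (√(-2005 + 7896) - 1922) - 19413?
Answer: -21335 + √5891 ≈ -21258.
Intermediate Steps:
(√(-2005 + 7896) - 1922) - 19413 = (√5891 - 1922) - 19413 = (-1922 + √5891) - 19413 = -21335 + √5891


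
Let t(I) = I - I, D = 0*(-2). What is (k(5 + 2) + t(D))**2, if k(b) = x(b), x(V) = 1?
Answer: 1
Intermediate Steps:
k(b) = 1
D = 0
t(I) = 0
(k(5 + 2) + t(D))**2 = (1 + 0)**2 = 1**2 = 1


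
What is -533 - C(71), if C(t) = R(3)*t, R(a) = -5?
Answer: -178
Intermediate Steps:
C(t) = -5*t
-533 - C(71) = -533 - (-5)*71 = -533 - 1*(-355) = -533 + 355 = -178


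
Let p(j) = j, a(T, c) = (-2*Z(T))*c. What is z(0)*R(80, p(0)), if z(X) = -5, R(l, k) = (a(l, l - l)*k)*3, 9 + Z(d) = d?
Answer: 0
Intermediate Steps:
Z(d) = -9 + d
a(T, c) = c*(18 - 2*T) (a(T, c) = (-2*(-9 + T))*c = (18 - 2*T)*c = c*(18 - 2*T))
R(l, k) = 0 (R(l, k) = ((2*(l - l)*(9 - l))*k)*3 = ((2*0*(9 - l))*k)*3 = (0*k)*3 = 0*3 = 0)
z(0)*R(80, p(0)) = -5*0 = 0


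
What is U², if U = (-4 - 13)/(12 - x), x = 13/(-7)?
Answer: 14161/9409 ≈ 1.5050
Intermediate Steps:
x = -13/7 (x = 13*(-⅐) = -13/7 ≈ -1.8571)
U = -119/97 (U = (-4 - 13)/(12 - 1*(-13/7)) = -17/(12 + 13/7) = -17/97/7 = -17*7/97 = -119/97 ≈ -1.2268)
U² = (-119/97)² = 14161/9409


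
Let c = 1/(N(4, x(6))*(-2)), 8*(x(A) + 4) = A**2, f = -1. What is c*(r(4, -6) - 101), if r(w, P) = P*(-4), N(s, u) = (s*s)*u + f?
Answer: 11/2 ≈ 5.5000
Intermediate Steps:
x(A) = -4 + A**2/8
N(s, u) = -1 + u*s**2 (N(s, u) = (s*s)*u - 1 = s**2*u - 1 = u*s**2 - 1 = -1 + u*s**2)
c = -1/14 (c = 1/((-1 + (-4 + (1/8)*6**2)*4**2)*(-2)) = 1/((-1 + (-4 + (1/8)*36)*16)*(-2)) = 1/((-1 + (-4 + 9/2)*16)*(-2)) = 1/((-1 + (1/2)*16)*(-2)) = 1/((-1 + 8)*(-2)) = 1/(7*(-2)) = 1/(-14) = -1/14 ≈ -0.071429)
r(w, P) = -4*P
c*(r(4, -6) - 101) = -(-4*(-6) - 101)/14 = -(24 - 101)/14 = -1/14*(-77) = 11/2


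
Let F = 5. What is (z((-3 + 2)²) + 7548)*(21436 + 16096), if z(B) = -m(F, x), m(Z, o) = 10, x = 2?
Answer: 282916216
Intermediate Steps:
z(B) = -10 (z(B) = -1*10 = -10)
(z((-3 + 2)²) + 7548)*(21436 + 16096) = (-10 + 7548)*(21436 + 16096) = 7538*37532 = 282916216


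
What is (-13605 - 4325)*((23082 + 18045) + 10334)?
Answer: -922695730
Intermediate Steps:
(-13605 - 4325)*((23082 + 18045) + 10334) = -17930*(41127 + 10334) = -17930*51461 = -922695730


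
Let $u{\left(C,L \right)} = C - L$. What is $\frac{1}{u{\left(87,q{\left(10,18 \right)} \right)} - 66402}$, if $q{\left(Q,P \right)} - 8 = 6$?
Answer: $- \frac{1}{66329} \approx -1.5076 \cdot 10^{-5}$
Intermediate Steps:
$q{\left(Q,P \right)} = 14$ ($q{\left(Q,P \right)} = 8 + 6 = 14$)
$\frac{1}{u{\left(87,q{\left(10,18 \right)} \right)} - 66402} = \frac{1}{\left(87 - 14\right) - 66402} = \frac{1}{73 - 66402} = \frac{1}{-66329} = - \frac{1}{66329}$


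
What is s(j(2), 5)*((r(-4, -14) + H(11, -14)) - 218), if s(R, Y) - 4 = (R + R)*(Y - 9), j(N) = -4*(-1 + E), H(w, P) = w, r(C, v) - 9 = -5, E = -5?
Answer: 38164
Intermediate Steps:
r(C, v) = 4 (r(C, v) = 9 - 5 = 4)
j(N) = 24 (j(N) = -4*(-1 - 5) = -4*(-6) = 24)
s(R, Y) = 4 + 2*R*(-9 + Y) (s(R, Y) = 4 + (R + R)*(Y - 9) = 4 + (2*R)*(-9 + Y) = 4 + 2*R*(-9 + Y))
s(j(2), 5)*((r(-4, -14) + H(11, -14)) - 218) = (4 - 18*24 + 2*24*5)*((4 + 11) - 218) = (4 - 432 + 240)*(15 - 218) = -188*(-203) = 38164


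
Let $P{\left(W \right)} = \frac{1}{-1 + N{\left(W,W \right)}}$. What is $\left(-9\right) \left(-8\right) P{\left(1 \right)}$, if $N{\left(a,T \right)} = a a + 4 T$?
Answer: $18$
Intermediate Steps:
$N{\left(a,T \right)} = a^{2} + 4 T$
$P{\left(W \right)} = \frac{1}{-1 + W^{2} + 4 W}$ ($P{\left(W \right)} = \frac{1}{-1 + \left(W^{2} + 4 W\right)} = \frac{1}{-1 + W^{2} + 4 W}$)
$\left(-9\right) \left(-8\right) P{\left(1 \right)} = \frac{\left(-9\right) \left(-8\right)}{-1 + 1^{2} + 4 \cdot 1} = \frac{72}{-1 + 1 + 4} = \frac{72}{4} = 72 \cdot \frac{1}{4} = 18$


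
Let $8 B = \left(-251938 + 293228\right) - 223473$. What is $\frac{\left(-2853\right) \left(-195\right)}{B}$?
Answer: $- \frac{4450680}{182183} \approx -24.43$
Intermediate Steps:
$B = - \frac{182183}{8}$ ($B = \frac{\left(-251938 + 293228\right) - 223473}{8} = \frac{41290 - 223473}{8} = \frac{1}{8} \left(-182183\right) = - \frac{182183}{8} \approx -22773.0$)
$\frac{\left(-2853\right) \left(-195\right)}{B} = \frac{\left(-2853\right) \left(-195\right)}{- \frac{182183}{8}} = 556335 \left(- \frac{8}{182183}\right) = - \frac{4450680}{182183}$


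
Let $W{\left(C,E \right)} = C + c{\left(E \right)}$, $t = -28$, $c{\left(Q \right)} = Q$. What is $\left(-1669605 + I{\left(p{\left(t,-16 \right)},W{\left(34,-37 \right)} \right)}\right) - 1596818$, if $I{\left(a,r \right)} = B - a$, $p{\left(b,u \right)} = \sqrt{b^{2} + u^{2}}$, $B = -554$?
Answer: $-3266977 - 4 \sqrt{65} \approx -3.267 \cdot 10^{6}$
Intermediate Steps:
$W{\left(C,E \right)} = C + E$
$I{\left(a,r \right)} = -554 - a$
$\left(-1669605 + I{\left(p{\left(t,-16 \right)},W{\left(34,-37 \right)} \right)}\right) - 1596818 = \left(-1669605 - \left(554 + \sqrt{\left(-28\right)^{2} + \left(-16\right)^{2}}\right)\right) - 1596818 = \left(-1669605 - \left(554 + \sqrt{784 + 256}\right)\right) - 1596818 = \left(-1669605 - \left(554 + \sqrt{1040}\right)\right) - 1596818 = \left(-1669605 - \left(554 + 4 \sqrt{65}\right)\right) - 1596818 = \left(-1670159 - 4 \sqrt{65}\right) - 1596818 = -3266977 - 4 \sqrt{65}$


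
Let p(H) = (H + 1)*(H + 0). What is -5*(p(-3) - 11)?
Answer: 25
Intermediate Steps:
p(H) = H*(1 + H) (p(H) = (1 + H)*H = H*(1 + H))
-5*(p(-3) - 11) = -5*(-3*(1 - 3) - 11) = -5*(-3*(-2) - 11) = -5*(6 - 11) = -5*(-5) = 25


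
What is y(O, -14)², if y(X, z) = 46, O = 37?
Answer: 2116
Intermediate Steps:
y(O, -14)² = 46² = 2116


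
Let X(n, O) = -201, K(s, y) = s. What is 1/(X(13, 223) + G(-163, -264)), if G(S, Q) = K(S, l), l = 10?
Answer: -1/364 ≈ -0.0027473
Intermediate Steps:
G(S, Q) = S
1/(X(13, 223) + G(-163, -264)) = 1/(-201 - 163) = 1/(-364) = -1/364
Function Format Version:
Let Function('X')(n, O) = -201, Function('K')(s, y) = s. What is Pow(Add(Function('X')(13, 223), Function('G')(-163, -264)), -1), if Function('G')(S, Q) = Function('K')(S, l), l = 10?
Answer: Rational(-1, 364) ≈ -0.0027473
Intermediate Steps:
Function('G')(S, Q) = S
Pow(Add(Function('X')(13, 223), Function('G')(-163, -264)), -1) = Pow(Add(-201, -163), -1) = Pow(-364, -1) = Rational(-1, 364)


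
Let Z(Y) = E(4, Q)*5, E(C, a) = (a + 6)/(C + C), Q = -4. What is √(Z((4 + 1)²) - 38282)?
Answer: I*√153123/2 ≈ 195.65*I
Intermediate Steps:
E(C, a) = (6 + a)/(2*C) (E(C, a) = (6 + a)/((2*C)) = (6 + a)*(1/(2*C)) = (6 + a)/(2*C))
Z(Y) = 5/4 (Z(Y) = ((½)*(6 - 4)/4)*5 = ((½)*(¼)*2)*5 = (¼)*5 = 5/4)
√(Z((4 + 1)²) - 38282) = √(5/4 - 38282) = √(-153123/4) = I*√153123/2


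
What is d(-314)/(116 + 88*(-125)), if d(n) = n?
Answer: 157/5442 ≈ 0.028850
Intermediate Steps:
d(-314)/(116 + 88*(-125)) = -314/(116 + 88*(-125)) = -314/(116 - 11000) = -314/(-10884) = -314*(-1/10884) = 157/5442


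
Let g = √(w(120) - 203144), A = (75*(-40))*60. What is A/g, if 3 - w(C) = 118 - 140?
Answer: 180000*I*√203119/203119 ≈ 399.39*I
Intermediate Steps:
w(C) = 25 (w(C) = 3 - (118 - 140) = 3 - 1*(-22) = 3 + 22 = 25)
A = -180000 (A = -3000*60 = -180000)
g = I*√203119 (g = √(25 - 203144) = √(-203119) = I*√203119 ≈ 450.69*I)
A/g = -180000*(-I*√203119/203119) = -(-180000)*I*√203119/203119 = 180000*I*√203119/203119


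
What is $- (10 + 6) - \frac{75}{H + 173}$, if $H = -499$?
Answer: $- \frac{5141}{326} \approx -15.77$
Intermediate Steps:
$- (10 + 6) - \frac{75}{H + 173} = - (10 + 6) - \frac{75}{-499 + 173} = \left(-1\right) 16 - \frac{75}{-326} = -16 - - \frac{75}{326} = -16 + \frac{75}{326} = - \frac{5141}{326}$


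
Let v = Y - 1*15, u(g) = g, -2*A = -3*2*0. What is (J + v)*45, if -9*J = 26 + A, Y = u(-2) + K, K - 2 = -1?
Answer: -850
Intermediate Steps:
A = 0 (A = -(-3*2)*0/2 = -(-3)*0 = -½*0 = 0)
K = 1 (K = 2 - 1 = 1)
Y = -1 (Y = -2 + 1 = -1)
J = -26/9 (J = -(26 + 0)/9 = -⅑*26 = -26/9 ≈ -2.8889)
v = -16 (v = -1 - 1*15 = -1 - 15 = -16)
(J + v)*45 = (-26/9 - 16)*45 = -170/9*45 = -850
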